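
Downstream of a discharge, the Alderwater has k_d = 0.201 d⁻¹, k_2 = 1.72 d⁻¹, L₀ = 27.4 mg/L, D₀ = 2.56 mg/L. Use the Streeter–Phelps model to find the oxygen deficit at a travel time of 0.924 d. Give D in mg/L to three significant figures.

k_d L₀/(k_2−k_d) = 0.201×27.4/(1.72−0.201) = 5.507/1.519 = 3.626 mg/L.
e^(−k_d t) = e^(−0.201×0.9240) = 0.8305; e^(−k_2 t) = e^(−1.72×0.9240) = 0.2041.
D = 3.626 × (0.8305 − 0.2041) + 2.56 × 0.2041 = 2.271 + 0.5224 = 2.794 mg/L.

D ≈ 2.79 mg/L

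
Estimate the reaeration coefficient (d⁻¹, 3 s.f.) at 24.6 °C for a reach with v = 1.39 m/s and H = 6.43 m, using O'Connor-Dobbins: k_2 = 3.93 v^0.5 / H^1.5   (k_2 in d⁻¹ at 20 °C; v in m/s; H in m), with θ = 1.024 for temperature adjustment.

k_2 ≈ 0.317 d⁻¹

k_2(20) = 3.93 × 1.39^0.5 / 6.43^1.5 = 3.93 × 1.179 / 16.30 = 0.2842 d⁻¹.
k_2(24.6) = 0.2842 × 1.024^(24.6−20) = 0.2842 × 1.115 = 0.3169 d⁻¹.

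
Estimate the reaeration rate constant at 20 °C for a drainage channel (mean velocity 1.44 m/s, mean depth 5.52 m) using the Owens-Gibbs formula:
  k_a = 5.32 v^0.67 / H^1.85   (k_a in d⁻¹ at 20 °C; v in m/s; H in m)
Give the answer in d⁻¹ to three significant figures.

k_a = 5.32 × 1.44^0.67 / 5.52^1.85 = 5.32 × 1.277 / 23.58 = 0.2880 d⁻¹.

k_a ≈ 0.288 d⁻¹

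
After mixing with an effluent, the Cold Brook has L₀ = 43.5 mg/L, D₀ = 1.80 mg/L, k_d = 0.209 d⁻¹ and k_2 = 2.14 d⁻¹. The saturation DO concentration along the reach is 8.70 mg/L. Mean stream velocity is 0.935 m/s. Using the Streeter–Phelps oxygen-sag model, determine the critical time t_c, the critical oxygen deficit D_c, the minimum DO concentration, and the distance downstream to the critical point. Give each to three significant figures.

At the critical point dD/dt = 0, so k_d L₀ e^(−k_d t) = k_2 D. Substituting D(t) from the Streeter–Phelps equation and solving for t gives
t_c = ln[(k_2/k_d)(1 − D₀(k_2−k_d)/(k_d L₀))] / (k_2−k_d).
Here k_2−k_d = 1.931 d⁻¹ and 1 − D₀(k_2−k_d)/(k_d L₀) = 1 − 1.80×1.931/(0.209×43.5) = 0.6177, so
t_c = ln(10.24 × 0.6177) / 1.931 = 1.844 / 1.931 = 0.9552 d.
D_c = (k_d/k_2) L₀ e^(−k_d t_c) = (0.209/2.14) × 43.5 × e^(−0.209×0.9552) = 0.09766 × 43.5 × 0.8190 = 3.480 mg/L.
Minimum DO = C_s − D_c = 8.70 − 3.480 = 5.220 mg/L.
x_c = v t_c = 0.935 m/s × 0.9552 d × 86400 s/d = 77160 m ≈ 77.2 km.

t_c ≈ 0.955 d; D_c ≈ 3.48 mg/L; min DO ≈ 5.22 mg/L; x_c ≈ 77.2 km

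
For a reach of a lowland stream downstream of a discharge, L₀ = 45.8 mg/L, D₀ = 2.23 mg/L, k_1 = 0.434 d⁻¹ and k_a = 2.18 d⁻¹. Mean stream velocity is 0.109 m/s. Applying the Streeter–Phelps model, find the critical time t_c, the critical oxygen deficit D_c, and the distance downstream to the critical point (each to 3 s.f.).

t_c = [1/(k_a−k_1)] ln[(k_a/k_1)(1 − D₀(k_a−k_1)/(k_1 L₀))]
= [1/(2.18−0.434)] ln[(2.18/0.434)(1 − 2.23×1.746/(0.434×45.8))]
= (1/1.746) ln[5.023 × 0.8041] = 0.5727 × ln(4.039) = 0.5727 × 1.396 = 0.7996 d.
L(t_c) = L₀ e^(−k_1 t_c) = 45.8 × 0.7068 = 32.37 mg/L, and at the critical point k_a D_c = k_1 L, so D_c = (0.434/2.18) × 32.37 = 6.445 mg/L.
x_c = v t_c = 0.109 m/s × 0.7996 d × 86400 s/d = 7530 m ≈ 7.53 km.

t_c ≈ 0.800 d; D_c ≈ 6.44 mg/L; x_c ≈ 7.53 km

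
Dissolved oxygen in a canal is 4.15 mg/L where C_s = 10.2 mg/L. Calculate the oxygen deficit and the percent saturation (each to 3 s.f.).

D = C_s − C = 10.2 − 4.15 = 6.05 mg/L.
% saturation = 4.15/10.2 × 100 = 40.7 %.

D ≈ 6.05 mg/L; 40.7 % saturation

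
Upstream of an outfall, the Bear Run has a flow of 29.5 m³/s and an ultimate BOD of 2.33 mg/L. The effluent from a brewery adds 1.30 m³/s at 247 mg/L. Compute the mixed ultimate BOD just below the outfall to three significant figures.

Flow-weighted mixing: C = (Q_r C_r + Q_w C_w)/(Q_r + Q_w)
= (29.5×2.33 + 1.30×247)/(29.5 + 1.30) = 389.8/30.80 = 12.66 mg/L.

12.7 mg/L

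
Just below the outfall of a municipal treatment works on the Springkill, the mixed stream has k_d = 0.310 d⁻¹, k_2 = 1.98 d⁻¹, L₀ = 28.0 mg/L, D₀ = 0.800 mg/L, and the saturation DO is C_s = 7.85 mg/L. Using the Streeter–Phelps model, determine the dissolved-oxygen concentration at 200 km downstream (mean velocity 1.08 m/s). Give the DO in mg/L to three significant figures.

Travel time t = x/v = 200 km / (1.08 m/s) = 200000 m / 1.08 m/s = 185200 s = 2.143 d.
k_d L₀/(k_2−k_d) = 0.310×28.0/(1.98−0.310) = 8.680/1.670 = 5.198 mg/L.
e^(−k_d t) = e^(−0.310×2.143) = 0.5146; e^(−k_2 t) = e^(−1.98×2.143) = 0.01435.
D = 5.198 × (0.5146 − 0.01435) + 0.800 × 0.01435 = 2.600 + 0.01148 = 2.611 mg/L.
DO = C_s − D = 7.85 − 2.611 = 5.239 mg/L.

DO ≈ 5.24 mg/L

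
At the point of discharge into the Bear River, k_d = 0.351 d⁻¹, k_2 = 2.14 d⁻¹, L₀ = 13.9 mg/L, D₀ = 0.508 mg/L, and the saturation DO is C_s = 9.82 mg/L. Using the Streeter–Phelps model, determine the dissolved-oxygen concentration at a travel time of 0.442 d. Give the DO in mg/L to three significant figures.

k_d L₀/(k_2−k_d) = 0.351×13.9/(2.14−0.351) = 4.879/1.789 = 2.727 mg/L.
e^(−k_d t) = e^(−0.351×0.4420) = 0.8563; e^(−k_2 t) = e^(−2.14×0.4420) = 0.3883.
D = 2.727 × (0.8563 − 0.3883) + 0.508 × 0.3883 = 1.276 + 0.1973 = 1.473 mg/L.
DO = C_s − D = 9.82 − 1.473 = 8.347 mg/L.

DO ≈ 8.35 mg/L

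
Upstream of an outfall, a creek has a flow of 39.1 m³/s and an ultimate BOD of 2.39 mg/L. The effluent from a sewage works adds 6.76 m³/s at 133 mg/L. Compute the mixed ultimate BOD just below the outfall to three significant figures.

21.6 mg/L

Flow-weighted mixing: C = (Q_r C_r + Q_w C_w)/(Q_r + Q_w)
= (39.1×2.39 + 6.76×133)/(39.1 + 6.76) = 992.5/45.86 = 21.64 mg/L.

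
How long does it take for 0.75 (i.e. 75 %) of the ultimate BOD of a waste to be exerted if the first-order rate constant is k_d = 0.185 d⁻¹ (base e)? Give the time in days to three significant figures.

t ≈ 7.49 d

y/L₀ = 1 − e^(−k_d t) = 0.75 ⇒ e^(−k_d t) = 0.250
t = −ln(0.250) / 0.185 = 1.386 / 0.185 = 7.493 d.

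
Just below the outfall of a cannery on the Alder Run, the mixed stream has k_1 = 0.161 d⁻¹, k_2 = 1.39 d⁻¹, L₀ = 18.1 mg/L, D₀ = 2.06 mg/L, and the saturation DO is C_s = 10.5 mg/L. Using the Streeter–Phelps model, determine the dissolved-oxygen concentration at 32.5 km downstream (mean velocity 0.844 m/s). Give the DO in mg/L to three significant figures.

Travel time t = x/v = 32.5 km / (0.844 m/s) = 32500 m / 0.844 m/s = 38510 s = 0.4457 d.
k_1 L₀/(k_2−k_1) = 0.161×18.1/(1.39−0.161) = 2.914/1.229 = 2.371 mg/L.
e^(−k_1 t) = e^(−0.161×0.4457) = 0.9308; e^(−k_2 t) = e^(−1.39×0.4457) = 0.5382.
D = 2.371 × (0.9308 − 0.5382) + 2.06 × 0.5382 = 0.9308 + 1.109 = 2.039 mg/L.
DO = C_s − D = 10.5 − 2.039 = 8.461 mg/L.

DO ≈ 8.46 mg/L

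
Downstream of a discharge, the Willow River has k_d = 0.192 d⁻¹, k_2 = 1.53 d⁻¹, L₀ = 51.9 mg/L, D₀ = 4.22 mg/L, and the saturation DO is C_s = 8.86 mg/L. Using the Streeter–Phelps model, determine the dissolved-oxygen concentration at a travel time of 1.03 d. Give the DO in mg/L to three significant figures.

k_d L₀/(k_2−k_d) = 0.192×51.9/(1.53−0.192) = 9.965/1.338 = 7.448 mg/L.
e^(−k_d t) = e^(−0.192×1.030) = 0.8206; e^(−k_2 t) = e^(−1.53×1.030) = 0.2068.
D = 7.448 × (0.8206 − 0.2068) + 4.22 × 0.2068 = 4.571 + 0.8728 = 5.444 mg/L.
DO = C_s − D = 8.86 − 5.444 = 3.416 mg/L.

DO ≈ 3.42 mg/L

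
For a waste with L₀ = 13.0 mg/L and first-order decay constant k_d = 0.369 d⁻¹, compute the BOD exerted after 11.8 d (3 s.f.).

y ≈ 12.8 mg/L

y_t = L₀(1 − e^(−k_d t)) = 13.0 × (1 − e^(−0.369×11.8))
= 13.0 × (1 − 0.01285) = 13.0 × 0.9871 = 12.83 mg/L.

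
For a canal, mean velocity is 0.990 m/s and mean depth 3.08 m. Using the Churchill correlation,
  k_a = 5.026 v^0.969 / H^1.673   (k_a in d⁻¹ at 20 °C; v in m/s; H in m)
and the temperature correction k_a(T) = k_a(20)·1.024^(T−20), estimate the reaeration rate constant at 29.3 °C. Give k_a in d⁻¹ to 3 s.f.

k_a ≈ 0.945 d⁻¹

k_a(20) = 5.026 × 0.990^0.969 / 3.08^1.673 = 5.026 × 0.9903 / 6.567 = 0.7580 d⁻¹.
k_a(29.3) = 0.7580 × 1.024^(29.3−20) = 0.7580 × 1.247 = 0.9450 d⁻¹.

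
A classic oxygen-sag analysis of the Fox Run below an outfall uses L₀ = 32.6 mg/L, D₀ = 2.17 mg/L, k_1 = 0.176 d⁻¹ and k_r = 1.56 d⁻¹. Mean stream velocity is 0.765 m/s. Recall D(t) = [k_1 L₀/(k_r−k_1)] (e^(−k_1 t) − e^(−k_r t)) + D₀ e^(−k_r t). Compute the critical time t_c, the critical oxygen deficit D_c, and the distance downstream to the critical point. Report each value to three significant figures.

With k_r/k_1 = 8.864 and 1 − D₀(k_r−k_1)/(k_1 L₀) = 0.4766,
t_c = ln(8.864 × 0.4766) / (1.56 − 0.176) = ln(4.224) / 1.384 = 1.441/1.384 = 1.041 d.
D_c = (k_1/k_r) L₀ e^(−k_1 t_c) = (0.176/1.56) × 32.6 × e^(−0.176×1.041) = 0.1128 × 32.6 × 0.8326 = 3.062 mg/L.
x_c = v t_c = 0.765 m/s × 1.041 d × 86400 s/d = 68810 m ≈ 68.8 km.

t_c ≈ 1.04 d; D_c ≈ 3.06 mg/L; x_c ≈ 68.8 km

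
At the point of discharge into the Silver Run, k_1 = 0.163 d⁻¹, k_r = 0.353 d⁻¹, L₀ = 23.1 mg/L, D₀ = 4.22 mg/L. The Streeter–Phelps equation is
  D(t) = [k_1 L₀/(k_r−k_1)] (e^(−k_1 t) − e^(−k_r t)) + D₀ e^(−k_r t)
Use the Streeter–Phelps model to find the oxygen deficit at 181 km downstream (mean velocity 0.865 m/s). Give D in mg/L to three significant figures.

D ≈ 6.72 mg/L

Travel time t = x/v = 181 km / (0.865 m/s) = 181000 m / 0.865 m/s = 209200 s = 2.422 d.
k_1 L₀/(k_r−k_1) = 0.163×23.1/(0.353−0.163) = 3.765/0.1900 = 19.82 mg/L.
e^(−k_1 t) = e^(−0.163×2.422) = 0.6738; e^(−k_r t) = e^(−0.353×2.422) = 0.4253.
D = 19.82 × (0.6738 − 0.4253) + 4.22 × 0.4253 = 4.925 + 1.795 = 6.720 mg/L.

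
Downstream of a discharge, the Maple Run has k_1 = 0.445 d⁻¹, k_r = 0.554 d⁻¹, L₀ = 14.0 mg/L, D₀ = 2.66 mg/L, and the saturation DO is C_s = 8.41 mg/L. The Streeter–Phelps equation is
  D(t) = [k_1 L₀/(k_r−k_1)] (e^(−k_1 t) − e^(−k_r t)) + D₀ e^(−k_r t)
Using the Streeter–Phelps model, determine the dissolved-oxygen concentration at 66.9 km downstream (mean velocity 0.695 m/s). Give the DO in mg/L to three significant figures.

DO ≈ 2.99 mg/L

Travel time t = x/v = 66.9 km / (0.695 m/s) = 66900 m / 0.695 m/s = 96260 s = 1.114 d.
k_1 L₀/(k_r−k_1) = 0.445×14.0/(0.554−0.445) = 6.230/0.1090 = 57.16 mg/L.
e^(−k_1 t) = e^(−0.445×1.114) = 0.6091; e^(−k_r t) = e^(−0.554×1.114) = 0.5394.
D = 57.16 × (0.6091 − 0.5394) + 2.66 × 0.5394 = 3.981 + 1.435 = 5.416 mg/L.
DO = C_s − D = 8.41 − 5.416 = 2.994 mg/L.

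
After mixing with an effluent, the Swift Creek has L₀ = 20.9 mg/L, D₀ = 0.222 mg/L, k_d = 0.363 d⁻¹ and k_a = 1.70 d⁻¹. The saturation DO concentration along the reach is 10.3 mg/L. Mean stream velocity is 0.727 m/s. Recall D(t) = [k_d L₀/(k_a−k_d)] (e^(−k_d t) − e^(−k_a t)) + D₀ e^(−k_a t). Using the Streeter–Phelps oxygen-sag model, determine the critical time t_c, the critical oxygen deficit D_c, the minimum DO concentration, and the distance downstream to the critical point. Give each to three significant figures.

t_c ≈ 1.12 d; D_c ≈ 2.97 mg/L; min DO ≈ 7.33 mg/L; x_c ≈ 70.7 km

t_c = [1/(k_a−k_d)] ln[(k_a/k_d)(1 − D₀(k_a−k_d)/(k_d L₀))]
= [1/(1.70−0.363)] ln[(1.70/0.363)(1 − 0.222×1.337/(0.363×20.9))]
= (1/1.337) ln[4.683 × 0.9609] = 0.7479 × ln(4.500) = 0.7479 × 1.504 = 1.125 d.
D_c = (k_d/k_a) L₀ e^(−k_d t_c) = (0.363/1.70) × 20.9 × e^(−0.363×1.125) = 0.2135 × 20.9 × 0.6647 = 2.967 mg/L.
Minimum DO = C_s − D_c = 10.3 − 2.967 = 7.333 mg/L.
x_c = v t_c = 0.727 m/s × 1.125 d × 86400 s/d = 70660 m ≈ 70.7 km.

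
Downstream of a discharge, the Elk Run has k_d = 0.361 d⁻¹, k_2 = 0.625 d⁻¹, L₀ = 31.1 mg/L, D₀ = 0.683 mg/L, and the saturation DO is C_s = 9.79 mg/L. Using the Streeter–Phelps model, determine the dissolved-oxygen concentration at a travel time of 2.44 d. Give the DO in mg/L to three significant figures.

DO ≈ 1.27 mg/L

k_d L₀/(k_2−k_d) = 0.361×31.1/(0.625−0.361) = 11.23/0.2640 = 42.53 mg/L.
e^(−k_d t) = e^(−0.361×2.440) = 0.4144; e^(−k_2 t) = e^(−0.625×2.440) = 0.2176.
D = 42.53 × (0.4144 − 0.2176) + 0.683 × 0.2176 = 8.370 + 0.1486 = 8.519 mg/L.
DO = C_s − D = 9.79 − 8.519 = 1.271 mg/L.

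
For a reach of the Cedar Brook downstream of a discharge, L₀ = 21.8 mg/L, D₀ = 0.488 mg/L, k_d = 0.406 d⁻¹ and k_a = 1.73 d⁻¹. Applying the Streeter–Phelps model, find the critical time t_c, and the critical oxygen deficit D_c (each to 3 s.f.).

t_c ≈ 1.04 d; D_c ≈ 3.36 mg/L

At the critical point dD/dt = 0, so k_d L₀ e^(−k_d t) = k_a D. Substituting D(t) from the Streeter–Phelps equation and solving for t gives
t_c = ln[(k_a/k_d)(1 − D₀(k_a−k_d)/(k_d L₀))] / (k_a−k_d).
Here k_a−k_d = 1.324 d⁻¹ and 1 − D₀(k_a−k_d)/(k_d L₀) = 1 − 0.488×1.324/(0.406×21.8) = 0.9270, so
t_c = ln(4.261 × 0.9270) / 1.324 = 1.374 / 1.324 = 1.038 d.
L(t_c) = L₀ e^(−k_d t_c) = 21.8 × 0.6562 = 14.31 mg/L, and at the critical point k_a D_c = k_d L, so D_c = (0.406/1.73) × 14.31 = 3.357 mg/L.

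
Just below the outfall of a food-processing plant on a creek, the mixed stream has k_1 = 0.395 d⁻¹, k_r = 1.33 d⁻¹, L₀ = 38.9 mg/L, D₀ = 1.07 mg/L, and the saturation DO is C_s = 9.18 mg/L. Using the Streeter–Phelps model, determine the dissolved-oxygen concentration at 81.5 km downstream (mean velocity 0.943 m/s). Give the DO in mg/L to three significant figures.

DO ≈ 2.17 mg/L

Travel time t = x/v = 81.5 km / (0.943 m/s) = 81500 m / 0.943 m/s = 86430 s = 1.000 d.
k_1 L₀/(k_r−k_1) = 0.395×38.9/(1.33−0.395) = 15.37/0.9350 = 16.43 mg/L.
e^(−k_1 t) = e^(−0.395×1.000) = 0.6736; e^(−k_r t) = e^(−1.33×1.000) = 0.2644.
D = 16.43 × (0.6736 − 0.2644) + 1.07 × 0.2644 = 6.725 + 0.2829 = 7.008 mg/L.
DO = C_s − D = 9.18 − 7.008 = 2.172 mg/L.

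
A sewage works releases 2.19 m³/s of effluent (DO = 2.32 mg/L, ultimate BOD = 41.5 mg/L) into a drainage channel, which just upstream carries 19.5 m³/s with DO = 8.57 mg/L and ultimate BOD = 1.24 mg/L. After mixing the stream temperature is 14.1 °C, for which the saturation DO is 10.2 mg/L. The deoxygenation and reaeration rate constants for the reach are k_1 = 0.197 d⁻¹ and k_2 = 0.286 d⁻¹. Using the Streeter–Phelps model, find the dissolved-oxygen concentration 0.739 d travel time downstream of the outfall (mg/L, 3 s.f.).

Mixed DO = (19.5×8.57 + 2.19×2.32)/(19.5+2.19) = 172.2/21.69 = 7.939 mg/L.
Mixed L₀ = (19.5×1.24 + 2.19×41.5)/(21.69) = 115.1/21.69 = 5.305 mg/L.
Initial deficit D₀ = C_s − DO₀ = 10.2 − 7.939 = 2.261 mg/L.
D(0.739) = [0.197×5.305/(0.286−0.197)](e^(−0.197×0.739) − e^(−0.286×0.739)) + 2.261 e^(−0.286×0.739)
= 11.74 × (0.8645 − 0.8095) + 2.261 × 0.8095 = 2.476 mg/L.
DO = 10.2 − 2.476 = 7.724 mg/L.

DO ≈ 7.72 mg/L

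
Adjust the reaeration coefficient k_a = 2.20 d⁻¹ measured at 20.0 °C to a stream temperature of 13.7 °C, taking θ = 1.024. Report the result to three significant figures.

k_a(T₂) = k_a(T₁) · θ^(T₂−T₁) = 2.20 × 1.024^(13.7−20.0)
= 2.20 × 1.024^-6.30 = 2.20 × 0.8612 = 1.895 d⁻¹.

k_a ≈ 1.89 d⁻¹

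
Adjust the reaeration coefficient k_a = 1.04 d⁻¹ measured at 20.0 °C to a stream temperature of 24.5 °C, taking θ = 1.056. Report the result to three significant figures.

k_a(T₂) = k_a(T₁) · θ^(T₂−T₁) = 1.04 × 1.056^(24.5−20.0)
= 1.04 × 1.056^4.50 = 1.04 × 1.278 = 1.329 d⁻¹.

k_a ≈ 1.33 d⁻¹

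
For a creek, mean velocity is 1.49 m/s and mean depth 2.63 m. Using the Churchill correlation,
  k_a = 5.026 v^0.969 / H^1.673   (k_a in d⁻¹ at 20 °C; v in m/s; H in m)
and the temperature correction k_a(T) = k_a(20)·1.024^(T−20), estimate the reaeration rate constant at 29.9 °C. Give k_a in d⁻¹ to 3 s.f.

k_a ≈ 1.86 d⁻¹

k_a(20) = 5.026 × 1.49^0.969 / 2.63^1.673 = 5.026 × 1.472 / 5.042 = 1.467 d⁻¹.
k_a(29.9) = 1.467 × 1.024^(29.9−20) = 1.467 × 1.265 = 1.855 d⁻¹.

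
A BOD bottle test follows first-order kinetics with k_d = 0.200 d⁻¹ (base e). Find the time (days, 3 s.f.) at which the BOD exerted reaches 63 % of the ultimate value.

y/L₀ = 1 − e^(−k_d t) = 0.63 ⇒ e^(−k_d t) = 0.370
t = −ln(0.370) / 0.200 = 0.9943 / 0.200 = 4.971 d.

t ≈ 4.97 d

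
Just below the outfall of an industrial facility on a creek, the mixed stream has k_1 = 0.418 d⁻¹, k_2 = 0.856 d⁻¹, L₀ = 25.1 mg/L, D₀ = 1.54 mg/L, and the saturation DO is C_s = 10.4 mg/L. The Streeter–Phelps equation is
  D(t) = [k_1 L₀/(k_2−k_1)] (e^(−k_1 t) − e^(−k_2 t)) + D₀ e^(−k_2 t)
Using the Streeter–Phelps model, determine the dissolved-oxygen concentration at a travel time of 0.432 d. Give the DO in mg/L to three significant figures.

DO ≈ 5.89 mg/L

k_1 L₀/(k_2−k_1) = 0.418×25.1/(0.856−0.418) = 10.49/0.4380 = 23.95 mg/L.
e^(−k_1 t) = e^(−0.418×0.4320) = 0.8348; e^(−k_2 t) = e^(−0.856×0.4320) = 0.6909.
D = 23.95 × (0.8348 − 0.6909) + 1.54 × 0.6909 = 3.447 + 1.064 = 4.511 mg/L.
DO = C_s − D = 10.4 − 4.511 = 5.889 mg/L.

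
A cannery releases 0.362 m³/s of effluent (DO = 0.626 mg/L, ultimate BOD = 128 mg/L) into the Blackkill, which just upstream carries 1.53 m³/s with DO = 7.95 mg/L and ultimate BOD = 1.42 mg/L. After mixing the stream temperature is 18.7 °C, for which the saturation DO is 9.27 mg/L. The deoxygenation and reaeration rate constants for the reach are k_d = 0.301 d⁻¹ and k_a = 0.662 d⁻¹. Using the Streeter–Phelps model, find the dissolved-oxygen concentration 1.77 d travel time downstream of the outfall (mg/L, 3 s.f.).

Mixed DO = (1.53×7.95 + 0.362×0.626)/(1.53+0.362) = 12.39/1.892 = 6.549 mg/L.
Mixed L₀ = (1.53×1.42 + 0.362×128)/(1.892) = 48.51/1.892 = 25.64 mg/L.
Initial deficit D₀ = C_s − DO₀ = 9.27 − 6.549 = 2.721 mg/L.
D(1.77) = [0.301×25.64/(0.662−0.301)](e^(−0.301×1.77) − e^(−0.662×1.77)) + 2.721 e^(−0.662×1.77)
= 21.38 × (0.5870 − 0.3098) + 2.721 × 0.3098 = 6.768 mg/L.
DO = 9.27 − 6.768 = 2.502 mg/L.

DO ≈ 2.50 mg/L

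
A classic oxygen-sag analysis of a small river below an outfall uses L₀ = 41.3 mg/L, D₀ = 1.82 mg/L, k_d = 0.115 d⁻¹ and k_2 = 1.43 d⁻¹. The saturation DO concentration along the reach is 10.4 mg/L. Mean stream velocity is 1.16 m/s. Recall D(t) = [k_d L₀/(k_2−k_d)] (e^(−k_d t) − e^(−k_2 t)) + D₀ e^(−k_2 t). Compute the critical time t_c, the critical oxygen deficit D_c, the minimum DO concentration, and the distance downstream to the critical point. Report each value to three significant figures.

t_c ≈ 1.38 d; D_c ≈ 2.83 mg/L; min DO ≈ 7.57 mg/L; x_c ≈ 139 km

t_c = [1/(k_2−k_d)] ln[(k_2/k_d)(1 − D₀(k_2−k_d)/(k_d L₀))]
= [1/(1.43−0.115)] ln[(1.43/0.115)(1 − 1.82×1.315/(0.115×41.3))]
= (1/1.315) ln[12.43 × 0.4961] = 0.7605 × ln(6.169) = 0.7605 × 1.820 = 1.384 d.
L(t_c) = L₀ e^(−k_d t_c) = 41.3 × 0.8529 = 35.22 mg/L, and at the critical point k_2 D_c = k_d L, so D_c = (0.115/1.43) × 35.22 = 2.833 mg/L.
Minimum DO = C_s − D_c = 10.4 − 2.833 = 7.567 mg/L.
x_c = v t_c = 1.16 m/s × 1.384 d × 86400 s/d = 138700 m ≈ 139 km.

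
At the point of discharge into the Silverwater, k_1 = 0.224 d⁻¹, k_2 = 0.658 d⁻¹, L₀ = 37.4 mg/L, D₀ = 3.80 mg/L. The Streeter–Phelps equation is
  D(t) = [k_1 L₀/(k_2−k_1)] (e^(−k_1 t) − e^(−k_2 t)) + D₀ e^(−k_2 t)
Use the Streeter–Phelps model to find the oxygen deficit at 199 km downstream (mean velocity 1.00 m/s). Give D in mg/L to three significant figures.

D ≈ 8.12 mg/L

Travel time t = x/v = 199 km / (1.00 m/s) = 199000 m / 1.00 m/s = 199000 s = 2.303 d.
k_1 L₀/(k_2−k_1) = 0.224×37.4/(0.658−0.224) = 8.378/0.4340 = 19.30 mg/L.
e^(−k_1 t) = e^(−0.224×2.303) = 0.5969; e^(−k_2 t) = e^(−0.658×2.303) = 0.2197.
D = 19.30 × (0.5969 − 0.2197) + 3.80 × 0.2197 = 7.282 + 0.8348 = 8.117 mg/L.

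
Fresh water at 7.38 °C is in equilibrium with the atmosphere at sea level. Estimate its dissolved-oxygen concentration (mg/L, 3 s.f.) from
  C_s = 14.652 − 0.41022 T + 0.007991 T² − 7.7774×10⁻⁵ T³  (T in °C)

C_s = 14.652 − 0.41022×7.38 + 0.007991×7.38² − 7.7774×10⁻⁵×7.38³ = 12.03 mg/L.

C_s ≈ 12.0 mg/L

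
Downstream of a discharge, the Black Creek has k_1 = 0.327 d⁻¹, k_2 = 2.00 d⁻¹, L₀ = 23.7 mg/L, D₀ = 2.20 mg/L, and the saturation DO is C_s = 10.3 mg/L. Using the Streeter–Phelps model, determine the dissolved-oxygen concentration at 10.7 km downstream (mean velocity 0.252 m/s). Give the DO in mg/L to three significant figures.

DO ≈ 7.27 mg/L

Travel time t = x/v = 10.7 km / (0.252 m/s) = 10700 m / 0.252 m/s = 42460 s = 0.4914 d.
k_1 L₀/(k_2−k_1) = 0.327×23.7/(2.00−0.327) = 7.750/1.673 = 4.632 mg/L.
e^(−k_1 t) = e^(−0.327×0.4914) = 0.8515; e^(−k_2 t) = e^(−2.00×0.4914) = 0.3742.
D = 4.632 × (0.8515 − 0.3742) + 2.20 × 0.3742 = 2.211 + 0.8233 = 3.034 mg/L.
DO = C_s − D = 10.3 − 3.034 = 7.266 mg/L.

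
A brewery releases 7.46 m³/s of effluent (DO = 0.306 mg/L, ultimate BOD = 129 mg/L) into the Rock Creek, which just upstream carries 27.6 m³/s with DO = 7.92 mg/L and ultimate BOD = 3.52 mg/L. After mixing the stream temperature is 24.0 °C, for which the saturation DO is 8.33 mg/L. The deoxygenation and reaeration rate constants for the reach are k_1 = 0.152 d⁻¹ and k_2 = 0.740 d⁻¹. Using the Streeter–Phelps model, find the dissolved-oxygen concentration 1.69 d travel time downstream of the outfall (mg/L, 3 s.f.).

Mixed DO = (27.6×7.92 + 7.46×0.306)/(27.6+7.46) = 220.9/35.06 = 6.300 mg/L.
Mixed L₀ = (27.6×3.52 + 7.46×129)/(35.06) = 1059/35.06 = 30.22 mg/L.
Initial deficit D₀ = C_s − DO₀ = 8.33 − 6.300 = 2.030 mg/L.
D(1.69) = [0.152×30.22/(0.740−0.152)](e^(−0.152×1.69) − e^(−0.740×1.69)) + 2.030 e^(−0.740×1.69)
= 7.812 × (0.7735 − 0.2863) + 2.030 × 0.2863 = 4.387 mg/L.
DO = 8.33 − 4.387 = 3.943 mg/L.

DO ≈ 3.94 mg/L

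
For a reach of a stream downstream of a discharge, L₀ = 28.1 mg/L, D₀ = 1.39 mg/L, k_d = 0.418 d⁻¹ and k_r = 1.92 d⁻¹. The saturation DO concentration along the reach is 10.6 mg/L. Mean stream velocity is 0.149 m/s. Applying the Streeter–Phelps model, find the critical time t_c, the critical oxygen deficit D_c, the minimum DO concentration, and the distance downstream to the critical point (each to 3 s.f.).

With k_r/k_d = 4.593 and 1 − D₀(k_r−k_d)/(k_d L₀) = 0.8223,
t_c = ln(4.593 × 0.8223) / (1.92 − 0.418) = ln(3.777) / 1.502 = 1.329/1.502 = 0.8847 d.
L(t_c) = L₀ e^(−k_d t_c) = 28.1 × 0.6909 = 19.41 mg/L, and at the critical point k_r D_c = k_d L, so D_c = (0.418/1.92) × 19.41 = 4.226 mg/L.
Minimum DO = C_s − D_c = 10.6 − 4.226 = 6.374 mg/L.
x_c = v t_c = 0.149 m/s × 0.8847 d × 86400 s/d = 11390 m ≈ 11.4 km.

t_c ≈ 0.885 d; D_c ≈ 4.23 mg/L; min DO ≈ 6.37 mg/L; x_c ≈ 11.4 km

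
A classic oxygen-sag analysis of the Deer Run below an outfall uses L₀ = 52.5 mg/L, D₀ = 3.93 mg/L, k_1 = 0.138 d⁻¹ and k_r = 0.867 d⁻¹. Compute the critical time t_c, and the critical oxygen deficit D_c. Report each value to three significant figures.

At the critical point dD/dt = 0, so k_1 L₀ e^(−k_1 t) = k_r D. Substituting D(t) from the Streeter–Phelps equation and solving for t gives
t_c = ln[(k_r/k_1)(1 − D₀(k_r−k_1)/(k_1 L₀))] / (k_r−k_1).
Here k_r−k_1 = 0.7290 d⁻¹ and 1 − D₀(k_r−k_1)/(k_1 L₀) = 1 − 3.93×0.7290/(0.138×52.5) = 0.6046, so
t_c = ln(6.283 × 0.6046) / 0.7290 = 1.335 / 0.7290 = 1.831 d.
L(t_c) = L₀ e^(−k_1 t_c) = 52.5 × 0.7768 = 40.78 mg/L, and at the critical point k_r D_c = k_1 L, so D_c = (0.138/0.867) × 40.78 = 6.491 mg/L.

t_c ≈ 1.83 d; D_c ≈ 6.49 mg/L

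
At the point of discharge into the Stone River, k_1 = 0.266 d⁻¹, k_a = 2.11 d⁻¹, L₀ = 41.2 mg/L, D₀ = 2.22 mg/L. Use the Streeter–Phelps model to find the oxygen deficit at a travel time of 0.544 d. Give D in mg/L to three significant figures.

k_1 L₀/(k_a−k_1) = 0.266×41.2/(2.11−0.266) = 10.96/1.844 = 5.943 mg/L.
e^(−k_1 t) = e^(−0.266×0.5440) = 0.8653; e^(−k_a t) = e^(−2.11×0.5440) = 0.3173.
D = 5.943 × (0.8653 − 0.3173) + 2.22 × 0.3173 = 3.257 + 0.7045 = 3.961 mg/L.

D ≈ 3.96 mg/L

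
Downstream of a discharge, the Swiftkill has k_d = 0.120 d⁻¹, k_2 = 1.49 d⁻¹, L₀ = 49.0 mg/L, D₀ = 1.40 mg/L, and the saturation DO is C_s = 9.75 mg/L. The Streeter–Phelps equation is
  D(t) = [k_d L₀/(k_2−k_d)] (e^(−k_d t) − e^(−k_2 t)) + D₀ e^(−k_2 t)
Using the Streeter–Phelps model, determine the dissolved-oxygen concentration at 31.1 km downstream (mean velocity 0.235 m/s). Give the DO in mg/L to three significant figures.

Travel time t = x/v = 31.1 km / (0.235 m/s) = 31100 m / 0.235 m/s = 132300 s = 1.532 d.
k_d L₀/(k_2−k_d) = 0.120×49.0/(1.49−0.120) = 5.880/1.370 = 4.292 mg/L.
e^(−k_d t) = e^(−0.120×1.532) = 0.8321; e^(−k_2 t) = e^(−1.49×1.532) = 0.1021.
D = 4.292 × (0.8321 − 0.1021) + 1.40 × 0.1021 = 3.133 + 0.1429 = 3.276 mg/L.
DO = C_s − D = 9.75 − 3.276 = 6.474 mg/L.

DO ≈ 6.47 mg/L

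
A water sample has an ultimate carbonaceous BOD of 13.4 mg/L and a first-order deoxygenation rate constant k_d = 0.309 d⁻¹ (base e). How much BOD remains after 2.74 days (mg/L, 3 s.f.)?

L ≈ 5.75 mg/L

L_t = L₀ e^(−k_d t) = 13.4 × e^(−0.309×2.74) = 13.4 × 0.4288 = 5.747 mg/L.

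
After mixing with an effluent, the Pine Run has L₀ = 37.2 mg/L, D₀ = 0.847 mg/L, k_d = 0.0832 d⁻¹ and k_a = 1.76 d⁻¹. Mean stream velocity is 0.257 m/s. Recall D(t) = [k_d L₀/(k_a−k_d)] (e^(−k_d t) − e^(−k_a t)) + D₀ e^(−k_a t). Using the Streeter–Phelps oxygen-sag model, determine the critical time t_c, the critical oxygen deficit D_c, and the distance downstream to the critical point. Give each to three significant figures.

t_c ≈ 1.45 d; D_c ≈ 1.56 mg/L; x_c ≈ 32.3 km

With k_a/k_d = 21.15 and 1 − D₀(k_a−k_d)/(k_d L₀) = 0.5411,
t_c = ln(21.15 × 0.5411) / (1.76 − 0.0832) = ln(11.45) / 1.677 = 2.438/1.677 = 1.454 d.
D_c = (k_d/k_a) L₀ e^(−k_d t_c) = (0.0832/1.76) × 37.2 × e^(−0.0832×1.454) = 0.04727 × 37.2 × 0.8861 = 1.558 mg/L.
x_c = v t_c = 0.257 m/s × 1.454 d × 86400 s/d = 32280 m ≈ 32.3 km.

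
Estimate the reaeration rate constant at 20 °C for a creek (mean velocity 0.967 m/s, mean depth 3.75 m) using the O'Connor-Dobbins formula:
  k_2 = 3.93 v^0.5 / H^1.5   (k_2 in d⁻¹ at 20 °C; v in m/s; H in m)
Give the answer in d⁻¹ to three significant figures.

k_2 ≈ 0.532 d⁻¹

k_2 = 3.93 × 0.967^0.5 / 3.75^1.5 = 3.93 × 0.9834 / 7.262 = 0.5322 d⁻¹.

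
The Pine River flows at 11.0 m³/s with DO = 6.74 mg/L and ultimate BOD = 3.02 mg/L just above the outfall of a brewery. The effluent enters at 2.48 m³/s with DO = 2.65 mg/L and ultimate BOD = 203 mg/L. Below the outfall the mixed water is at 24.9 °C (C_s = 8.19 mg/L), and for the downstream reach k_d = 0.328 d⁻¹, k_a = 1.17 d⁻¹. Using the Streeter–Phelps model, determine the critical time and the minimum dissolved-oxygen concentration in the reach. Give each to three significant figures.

t_c ≈ 1.33 d; minimum DO ≈ 0.971 mg/L

Mixed DO = (11.0×6.74 + 2.48×2.65)/(11.0+2.48) = 80.71/13.48 = 5.988 mg/L.
Mixed L₀ = (11.0×3.02 + 2.48×203)/(13.48) = 536.7/13.48 = 39.81 mg/L.
Initial deficit D₀ = C_s − DO₀ = 8.19 − 5.988 = 2.202 mg/L.
t_c = (1/0.8420) ln[(1.17/0.328)(1 − 2.202×0.8420/(0.328×39.81))] = 1.188 × ln(3.060) = 1.328 d.
D_c = (0.328/1.17) × 39.81 × e^(−0.328×1.328) = 0.2803 × 39.81 × 0.6468 = 7.219 mg/L.
Minimum DO = 8.19 − 7.219 = 0.9713 mg/L.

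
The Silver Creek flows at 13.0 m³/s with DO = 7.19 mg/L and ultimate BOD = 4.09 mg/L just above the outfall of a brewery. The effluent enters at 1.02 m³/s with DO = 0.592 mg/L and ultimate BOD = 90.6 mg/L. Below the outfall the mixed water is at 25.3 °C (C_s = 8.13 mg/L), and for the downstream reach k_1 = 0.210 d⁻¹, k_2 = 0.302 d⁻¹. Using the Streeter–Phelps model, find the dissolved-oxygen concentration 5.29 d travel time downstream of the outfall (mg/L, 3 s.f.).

DO ≈ 4.84 mg/L

Mixed DO = (13.0×7.19 + 1.02×0.592)/(13.0+1.02) = 94.07/14.02 = 6.710 mg/L.
Mixed L₀ = (13.0×4.09 + 1.02×90.6)/(14.02) = 145.6/14.02 = 10.38 mg/L.
Initial deficit D₀ = C_s − DO₀ = 8.13 − 6.710 = 1.420 mg/L.
D(5.29) = [0.210×10.38/(0.302−0.210)](e^(−0.210×5.29) − e^(−0.302×5.29)) + 1.420 e^(−0.302×5.29)
= 23.70 × (0.3293 − 0.2024) + 1.420 × 0.2024 = 3.295 mg/L.
DO = 8.13 − 3.295 = 4.835 mg/L.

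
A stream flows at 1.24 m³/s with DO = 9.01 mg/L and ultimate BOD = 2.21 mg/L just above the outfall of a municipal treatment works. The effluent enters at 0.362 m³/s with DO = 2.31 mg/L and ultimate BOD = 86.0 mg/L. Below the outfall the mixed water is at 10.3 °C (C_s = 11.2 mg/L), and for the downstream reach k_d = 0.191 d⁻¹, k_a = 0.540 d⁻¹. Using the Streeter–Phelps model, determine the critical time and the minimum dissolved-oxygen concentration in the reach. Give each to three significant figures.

t_c ≈ 1.87 d; minimum DO ≈ 5.97 mg/L

Mixed DO = (1.24×9.01 + 0.362×2.31)/(1.24+0.362) = 12.01/1.602 = 7.496 mg/L.
Mixed L₀ = (1.24×2.21 + 0.362×86.0)/(1.602) = 33.87/1.602 = 21.14 mg/L.
Initial deficit D₀ = C_s − DO₀ = 11.2 − 7.496 = 3.704 mg/L.
t_c = (1/0.3490) ln[(0.540/0.191)(1 − 3.704×0.3490/(0.191×21.14))] = 2.865 × ln(1.922) = 1.872 d.
D_c = (0.191/0.540) × 21.14 × e^(−0.191×1.872) = 0.3537 × 21.14 × 0.6993 = 5.230 mg/L.
Minimum DO = 11.2 − 5.230 = 5.970 mg/L.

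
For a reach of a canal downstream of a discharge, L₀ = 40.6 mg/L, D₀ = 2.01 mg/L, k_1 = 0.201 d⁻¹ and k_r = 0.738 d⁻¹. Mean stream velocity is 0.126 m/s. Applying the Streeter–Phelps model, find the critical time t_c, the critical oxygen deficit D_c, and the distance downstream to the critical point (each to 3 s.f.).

t_c ≈ 2.16 d; D_c ≈ 7.17 mg/L; x_c ≈ 23.5 km

At the critical point dD/dt = 0, so k_1 L₀ e^(−k_1 t) = k_r D. Substituting D(t) from the Streeter–Phelps equation and solving for t gives
t_c = ln[(k_r/k_1)(1 − D₀(k_r−k_1)/(k_1 L₀))] / (k_r−k_1).
Here k_r−k_1 = 0.5370 d⁻¹ and 1 − D₀(k_r−k_1)/(k_1 L₀) = 1 − 2.01×0.5370/(0.201×40.6) = 0.8677, so
t_c = ln(3.672 × 0.8677) / 0.5370 = 1.159 / 0.5370 = 2.158 d.
D_c = (k_1/k_r) L₀ e^(−k_1 t_c) = (0.201/0.738) × 40.6 × e^(−0.201×2.158) = 0.2724 × 40.6 × 0.6481 = 7.166 mg/L.
x_c = v t_c = 0.126 m/s × 2.158 d × 86400 s/d = 23490 m ≈ 23.5 km.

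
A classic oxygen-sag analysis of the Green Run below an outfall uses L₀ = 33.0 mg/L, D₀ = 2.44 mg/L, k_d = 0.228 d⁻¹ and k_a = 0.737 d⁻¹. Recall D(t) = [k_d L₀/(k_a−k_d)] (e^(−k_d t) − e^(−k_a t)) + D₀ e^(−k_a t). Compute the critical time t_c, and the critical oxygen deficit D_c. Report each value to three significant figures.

At the critical point dD/dt = 0, so k_d L₀ e^(−k_d t) = k_a D. Substituting D(t) from the Streeter–Phelps equation and solving for t gives
t_c = ln[(k_a/k_d)(1 − D₀(k_a−k_d)/(k_d L₀))] / (k_a−k_d).
Here k_a−k_d = 0.5090 d⁻¹ and 1 − D₀(k_a−k_d)/(k_d L₀) = 1 − 2.44×0.5090/(0.228×33.0) = 0.8349, so
t_c = ln(3.232 × 0.8349) / 0.5090 = 0.9928 / 0.5090 = 1.951 d.
L(t_c) = L₀ e^(−k_d t_c) = 33.0 × 0.6410 = 21.15 mg/L, and at the critical point k_a D_c = k_d L, so D_c = (0.228/0.737) × 21.15 = 6.544 mg/L.

t_c ≈ 1.95 d; D_c ≈ 6.54 mg/L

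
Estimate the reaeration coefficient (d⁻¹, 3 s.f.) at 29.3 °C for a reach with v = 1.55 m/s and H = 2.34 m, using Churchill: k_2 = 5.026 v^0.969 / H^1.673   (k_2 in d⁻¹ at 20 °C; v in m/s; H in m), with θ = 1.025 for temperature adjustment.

k_2 ≈ 2.33 d⁻¹

k_2(20) = 5.026 × 1.55^0.969 / 2.34^1.673 = 5.026 × 1.529 / 4.147 = 1.853 d⁻¹.
k_2(29.3) = 1.853 × 1.025^(29.3−20) = 1.853 × 1.258 = 2.332 d⁻¹.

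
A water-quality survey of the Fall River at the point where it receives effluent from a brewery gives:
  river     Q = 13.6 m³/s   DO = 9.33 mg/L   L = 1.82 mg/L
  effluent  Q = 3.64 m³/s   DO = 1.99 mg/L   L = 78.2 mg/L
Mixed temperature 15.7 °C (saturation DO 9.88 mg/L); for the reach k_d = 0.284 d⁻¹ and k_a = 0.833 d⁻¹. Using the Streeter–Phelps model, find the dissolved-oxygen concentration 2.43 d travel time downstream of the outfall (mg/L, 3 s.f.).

DO ≈ 6.17 mg/L

Mixed DO = (13.6×9.33 + 3.64×1.99)/(13.6+3.64) = 134.1/17.24 = 7.780 mg/L.
Mixed L₀ = (13.6×1.82 + 3.64×78.2)/(17.24) = 309.4/17.24 = 17.95 mg/L.
Initial deficit D₀ = C_s − DO₀ = 9.88 − 7.780 = 2.100 mg/L.
D(2.43) = [0.284×17.95/(0.833−0.284)](e^(−0.284×2.43) − e^(−0.833×2.43)) + 2.100 e^(−0.833×2.43)
= 9.284 × (0.5015 − 0.1321) + 2.100 × 0.1321 = 3.707 mg/L.
DO = 9.88 − 3.707 = 6.173 mg/L.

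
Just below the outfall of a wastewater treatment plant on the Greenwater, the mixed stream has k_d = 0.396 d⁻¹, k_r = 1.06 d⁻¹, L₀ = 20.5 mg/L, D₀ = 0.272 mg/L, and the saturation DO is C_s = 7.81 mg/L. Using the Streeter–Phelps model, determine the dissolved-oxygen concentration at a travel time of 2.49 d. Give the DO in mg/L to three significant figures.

DO ≈ 4.10 mg/L

k_d L₀/(k_r−k_d) = 0.396×20.5/(1.06−0.396) = 8.118/0.6640 = 12.23 mg/L.
e^(−k_d t) = e^(−0.396×2.490) = 0.3731; e^(−k_r t) = e^(−1.06×2.490) = 0.07140.
D = 12.23 × (0.3731 − 0.07140) + 0.272 × 0.07140 = 3.688 + 0.01942 = 3.707 mg/L.
DO = C_s − D = 7.81 − 3.707 = 4.103 mg/L.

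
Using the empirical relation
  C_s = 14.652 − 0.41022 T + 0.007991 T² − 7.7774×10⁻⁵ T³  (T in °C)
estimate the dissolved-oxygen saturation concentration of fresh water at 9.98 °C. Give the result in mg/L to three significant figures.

C_s ≈ 11.3 mg/L

C_s = 14.652 − 0.41022×9.98 + 0.007991×9.98² − 7.7774×10⁻⁵×9.98³ = 11.28 mg/L.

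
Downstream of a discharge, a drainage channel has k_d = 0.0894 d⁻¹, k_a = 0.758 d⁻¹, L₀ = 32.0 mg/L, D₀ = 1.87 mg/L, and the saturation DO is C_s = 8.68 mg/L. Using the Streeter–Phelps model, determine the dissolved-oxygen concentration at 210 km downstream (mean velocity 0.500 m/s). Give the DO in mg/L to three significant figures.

Travel time t = x/v = 210 km / (0.500 m/s) = 210000 m / 0.500 m/s = 420000 s = 4.861 d.
k_d L₀/(k_a−k_d) = 0.0894×32.0/(0.758−0.0894) = 2.861/0.6686 = 4.279 mg/L.
e^(−k_d t) = e^(−0.0894×4.861) = 0.6475; e^(−k_a t) = e^(−0.758×4.861) = 0.02510.
D = 4.279 × (0.6475 − 0.02510) + 1.87 × 0.02510 = 2.663 + 0.04694 = 2.710 mg/L.
DO = C_s − D = 8.68 − 2.710 = 5.970 mg/L.

DO ≈ 5.97 mg/L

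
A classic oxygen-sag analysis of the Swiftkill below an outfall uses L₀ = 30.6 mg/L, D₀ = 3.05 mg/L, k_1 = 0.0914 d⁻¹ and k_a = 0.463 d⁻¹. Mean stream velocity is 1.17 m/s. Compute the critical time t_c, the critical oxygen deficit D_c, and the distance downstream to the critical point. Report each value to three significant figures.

t_c = [1/(k_a−k_1)] ln[(k_a/k_1)(1 − D₀(k_a−k_1)/(k_1 L₀))]
= [1/(0.463−0.0914)] ln[(0.463/0.0914)(1 − 3.05×0.3716/(0.0914×30.6))]
= (1/0.3716) ln[5.066 × 0.5948] = 2.691 × ln(3.013) = 2.691 × 1.103 = 2.968 d.
D_c = (k_1/k_a) L₀ e^(−k_1 t_c) = (0.0914/0.463) × 30.6 × e^(−0.0914×2.968) = 0.1974 × 30.6 × 0.7624 = 4.605 mg/L.
x_c = v t_c = 1.17 m/s × 2.968 d × 86400 s/d = 300000 m ≈ 300 km.

t_c ≈ 2.97 d; D_c ≈ 4.61 mg/L; x_c ≈ 300 km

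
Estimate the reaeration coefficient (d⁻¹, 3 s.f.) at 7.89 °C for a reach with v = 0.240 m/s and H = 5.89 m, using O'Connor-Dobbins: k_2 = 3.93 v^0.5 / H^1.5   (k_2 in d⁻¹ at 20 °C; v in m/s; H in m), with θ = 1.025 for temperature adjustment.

k_2 ≈ 0.0999 d⁻¹

k_2(20) = 3.93 × 0.240^0.5 / 5.89^1.5 = 3.93 × 0.4899 / 14.29 = 0.1347 d⁻¹.
k_2(7.89) = 0.1347 × 1.025^(7.89−20) = 0.1347 × 0.7415 = 0.09988 d⁻¹.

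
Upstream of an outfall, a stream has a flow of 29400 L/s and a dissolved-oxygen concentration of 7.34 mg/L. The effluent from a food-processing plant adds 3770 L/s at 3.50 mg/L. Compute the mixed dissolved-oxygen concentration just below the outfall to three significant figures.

6.90 mg/L

Flow-weighted mixing: C = (Q_r C_r + Q_w C_w)/(Q_r + Q_w)
= (29400×7.34 + 3770×3.50)/(29400 + 3770) = 229000/33170 = 6.904 mg/L.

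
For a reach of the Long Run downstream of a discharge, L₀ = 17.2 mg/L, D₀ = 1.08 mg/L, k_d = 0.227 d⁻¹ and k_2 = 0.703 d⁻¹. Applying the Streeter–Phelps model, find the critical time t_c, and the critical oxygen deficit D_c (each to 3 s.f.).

t_c ≈ 2.08 d; D_c ≈ 3.47 mg/L

With k_2/k_d = 3.097 and 1 − D₀(k_2−k_d)/(k_d L₀) = 0.8683,
t_c = ln(3.097 × 0.8683) / (0.703 − 0.227) = ln(2.689) / 0.4760 = 0.9892/0.4760 = 2.078 d.
L(t_c) = L₀ e^(−k_d t_c) = 17.2 × 0.6239 = 10.73 mg/L, and at the critical point k_2 D_c = k_d L, so D_c = (0.227/0.703) × 10.73 = 3.465 mg/L.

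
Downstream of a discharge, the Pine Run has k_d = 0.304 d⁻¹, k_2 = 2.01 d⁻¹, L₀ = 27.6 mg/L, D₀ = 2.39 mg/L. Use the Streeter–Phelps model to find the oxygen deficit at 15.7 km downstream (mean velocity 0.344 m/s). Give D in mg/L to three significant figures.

D ≈ 3.31 mg/L

Travel time t = x/v = 15.7 km / (0.344 m/s) = 15700 m / 0.344 m/s = 45640 s = 0.5282 d.
k_d L₀/(k_2−k_d) = 0.304×27.6/(2.01−0.304) = 8.390/1.706 = 4.918 mg/L.
e^(−k_d t) = e^(−0.304×0.5282) = 0.8516; e^(−k_2 t) = e^(−2.01×0.5282) = 0.3458.
D = 4.918 × (0.8516 − 0.3458) + 2.39 × 0.3458 = 2.488 + 0.8266 = 3.314 mg/L.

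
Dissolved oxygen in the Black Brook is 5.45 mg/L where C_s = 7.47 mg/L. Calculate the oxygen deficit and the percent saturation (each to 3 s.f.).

D = C_s − C = 7.47 − 5.45 = 2.02 mg/L.
% saturation = 5.45/7.47 × 100 = 73.0 %.

D ≈ 2.02 mg/L; 73.0 % saturation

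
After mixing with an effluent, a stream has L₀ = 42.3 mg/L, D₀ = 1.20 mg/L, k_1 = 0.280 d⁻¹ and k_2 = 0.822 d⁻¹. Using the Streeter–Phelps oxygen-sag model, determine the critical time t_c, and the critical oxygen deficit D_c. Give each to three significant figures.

t_c ≈ 1.88 d; D_c ≈ 8.51 mg/L

t_c = [1/(k_2−k_1)] ln[(k_2/k_1)(1 − D₀(k_2−k_1)/(k_1 L₀))]
= [1/(0.822−0.280)] ln[(0.822/0.280)(1 − 1.20×0.5420/(0.280×42.3))]
= (1/0.5420) ln[2.936 × 0.9451] = 1.845 × ln(2.775) = 1.845 × 1.020 = 1.883 d.
L(t_c) = L₀ e^(−k_1 t_c) = 42.3 × 0.5903 = 24.97 mg/L, and at the critical point k_2 D_c = k_1 L, so D_c = (0.280/0.822) × 24.97 = 8.505 mg/L.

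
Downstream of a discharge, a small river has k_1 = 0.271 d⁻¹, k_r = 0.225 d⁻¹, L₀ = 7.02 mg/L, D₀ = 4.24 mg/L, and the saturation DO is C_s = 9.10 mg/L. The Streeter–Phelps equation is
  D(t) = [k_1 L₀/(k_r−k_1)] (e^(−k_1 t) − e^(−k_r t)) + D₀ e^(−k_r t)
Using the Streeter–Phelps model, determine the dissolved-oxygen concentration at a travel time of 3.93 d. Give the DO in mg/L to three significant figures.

k_1 L₀/(k_r−k_1) = 0.271×7.02/(0.225−0.271) = 1.902/-0.04600 = -41.36 mg/L.
e^(−k_1 t) = e^(−0.271×3.930) = 0.3447; e^(−k_r t) = e^(−0.225×3.930) = 0.4130.
D = -41.36 × (0.3447 − 0.4130) + 4.24 × 0.4130 = 2.825 + 1.751 = 4.576 mg/L.
DO = C_s − D = 9.10 − 4.576 = 4.524 mg/L.

DO ≈ 4.52 mg/L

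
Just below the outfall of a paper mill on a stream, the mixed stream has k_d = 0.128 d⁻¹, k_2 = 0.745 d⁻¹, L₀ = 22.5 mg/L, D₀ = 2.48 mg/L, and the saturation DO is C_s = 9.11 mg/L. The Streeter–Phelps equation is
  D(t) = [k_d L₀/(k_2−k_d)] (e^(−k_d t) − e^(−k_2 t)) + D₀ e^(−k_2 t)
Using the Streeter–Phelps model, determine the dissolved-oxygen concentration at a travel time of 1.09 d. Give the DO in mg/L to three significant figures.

k_d L₀/(k_2−k_d) = 0.128×22.5/(0.745−0.128) = 2.880/0.6170 = 4.668 mg/L.
e^(−k_d t) = e^(−0.128×1.090) = 0.8698; e^(−k_2 t) = e^(−0.745×1.090) = 0.4439.
D = 4.668 × (0.8698 − 0.4439) + 2.48 × 0.4439 = 1.988 + 1.101 = 3.089 mg/L.
DO = C_s − D = 9.11 − 3.089 = 6.021 mg/L.

DO ≈ 6.02 mg/L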